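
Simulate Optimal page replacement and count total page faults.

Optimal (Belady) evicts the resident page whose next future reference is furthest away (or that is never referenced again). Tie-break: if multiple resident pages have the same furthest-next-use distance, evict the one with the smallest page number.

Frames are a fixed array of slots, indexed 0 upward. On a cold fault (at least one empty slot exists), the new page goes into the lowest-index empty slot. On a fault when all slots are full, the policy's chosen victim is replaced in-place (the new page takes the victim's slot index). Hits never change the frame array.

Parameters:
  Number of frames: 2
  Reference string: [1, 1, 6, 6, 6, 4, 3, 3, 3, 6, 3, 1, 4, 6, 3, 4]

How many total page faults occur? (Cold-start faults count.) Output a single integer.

Answer: 7

Derivation:
Step 0: ref 1 → FAULT, frames=[1,-]
Step 1: ref 1 → HIT, frames=[1,-]
Step 2: ref 6 → FAULT, frames=[1,6]
Step 3: ref 6 → HIT, frames=[1,6]
Step 4: ref 6 → HIT, frames=[1,6]
Step 5: ref 4 → FAULT (evict 1), frames=[4,6]
Step 6: ref 3 → FAULT (evict 4), frames=[3,6]
Step 7: ref 3 → HIT, frames=[3,6]
Step 8: ref 3 → HIT, frames=[3,6]
Step 9: ref 6 → HIT, frames=[3,6]
Step 10: ref 3 → HIT, frames=[3,6]
Step 11: ref 1 → FAULT (evict 3), frames=[1,6]
Step 12: ref 4 → FAULT (evict 1), frames=[4,6]
Step 13: ref 6 → HIT, frames=[4,6]
Step 14: ref 3 → FAULT (evict 6), frames=[4,3]
Step 15: ref 4 → HIT, frames=[4,3]
Total faults: 7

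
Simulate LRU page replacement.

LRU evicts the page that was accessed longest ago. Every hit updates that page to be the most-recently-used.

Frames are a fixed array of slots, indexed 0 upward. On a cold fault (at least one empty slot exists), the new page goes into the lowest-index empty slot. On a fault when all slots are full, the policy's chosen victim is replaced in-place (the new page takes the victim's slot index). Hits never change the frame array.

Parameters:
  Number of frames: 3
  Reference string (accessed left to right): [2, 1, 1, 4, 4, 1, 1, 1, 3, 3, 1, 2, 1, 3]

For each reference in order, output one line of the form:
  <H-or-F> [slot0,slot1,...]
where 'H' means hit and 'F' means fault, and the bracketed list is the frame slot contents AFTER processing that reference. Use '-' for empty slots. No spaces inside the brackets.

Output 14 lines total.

F [2,-,-]
F [2,1,-]
H [2,1,-]
F [2,1,4]
H [2,1,4]
H [2,1,4]
H [2,1,4]
H [2,1,4]
F [3,1,4]
H [3,1,4]
H [3,1,4]
F [3,1,2]
H [3,1,2]
H [3,1,2]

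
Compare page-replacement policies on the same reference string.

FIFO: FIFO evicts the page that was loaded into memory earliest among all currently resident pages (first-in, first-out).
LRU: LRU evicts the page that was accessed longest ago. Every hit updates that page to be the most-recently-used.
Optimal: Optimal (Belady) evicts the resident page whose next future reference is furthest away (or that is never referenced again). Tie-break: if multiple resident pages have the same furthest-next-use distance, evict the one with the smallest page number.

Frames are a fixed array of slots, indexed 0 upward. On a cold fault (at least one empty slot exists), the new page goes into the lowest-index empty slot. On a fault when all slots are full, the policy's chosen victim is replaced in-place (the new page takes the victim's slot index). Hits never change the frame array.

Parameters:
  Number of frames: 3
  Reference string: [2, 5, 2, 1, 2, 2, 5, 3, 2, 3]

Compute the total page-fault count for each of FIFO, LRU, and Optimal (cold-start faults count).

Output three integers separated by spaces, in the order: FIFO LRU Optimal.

Answer: 5 4 4

Derivation:
--- FIFO ---
  step 0: ref 2 -> FAULT, frames=[2,-,-] (faults so far: 1)
  step 1: ref 5 -> FAULT, frames=[2,5,-] (faults so far: 2)
  step 2: ref 2 -> HIT, frames=[2,5,-] (faults so far: 2)
  step 3: ref 1 -> FAULT, frames=[2,5,1] (faults so far: 3)
  step 4: ref 2 -> HIT, frames=[2,5,1] (faults so far: 3)
  step 5: ref 2 -> HIT, frames=[2,5,1] (faults so far: 3)
  step 6: ref 5 -> HIT, frames=[2,5,1] (faults so far: 3)
  step 7: ref 3 -> FAULT, evict 2, frames=[3,5,1] (faults so far: 4)
  step 8: ref 2 -> FAULT, evict 5, frames=[3,2,1] (faults so far: 5)
  step 9: ref 3 -> HIT, frames=[3,2,1] (faults so far: 5)
  FIFO total faults: 5
--- LRU ---
  step 0: ref 2 -> FAULT, frames=[2,-,-] (faults so far: 1)
  step 1: ref 5 -> FAULT, frames=[2,5,-] (faults so far: 2)
  step 2: ref 2 -> HIT, frames=[2,5,-] (faults so far: 2)
  step 3: ref 1 -> FAULT, frames=[2,5,1] (faults so far: 3)
  step 4: ref 2 -> HIT, frames=[2,5,1] (faults so far: 3)
  step 5: ref 2 -> HIT, frames=[2,5,1] (faults so far: 3)
  step 6: ref 5 -> HIT, frames=[2,5,1] (faults so far: 3)
  step 7: ref 3 -> FAULT, evict 1, frames=[2,5,3] (faults so far: 4)
  step 8: ref 2 -> HIT, frames=[2,5,3] (faults so far: 4)
  step 9: ref 3 -> HIT, frames=[2,5,3] (faults so far: 4)
  LRU total faults: 4
--- Optimal ---
  step 0: ref 2 -> FAULT, frames=[2,-,-] (faults so far: 1)
  step 1: ref 5 -> FAULT, frames=[2,5,-] (faults so far: 2)
  step 2: ref 2 -> HIT, frames=[2,5,-] (faults so far: 2)
  step 3: ref 1 -> FAULT, frames=[2,5,1] (faults so far: 3)
  step 4: ref 2 -> HIT, frames=[2,5,1] (faults so far: 3)
  step 5: ref 2 -> HIT, frames=[2,5,1] (faults so far: 3)
  step 6: ref 5 -> HIT, frames=[2,5,1] (faults so far: 3)
  step 7: ref 3 -> FAULT, evict 1, frames=[2,5,3] (faults so far: 4)
  step 8: ref 2 -> HIT, frames=[2,5,3] (faults so far: 4)
  step 9: ref 3 -> HIT, frames=[2,5,3] (faults so far: 4)
  Optimal total faults: 4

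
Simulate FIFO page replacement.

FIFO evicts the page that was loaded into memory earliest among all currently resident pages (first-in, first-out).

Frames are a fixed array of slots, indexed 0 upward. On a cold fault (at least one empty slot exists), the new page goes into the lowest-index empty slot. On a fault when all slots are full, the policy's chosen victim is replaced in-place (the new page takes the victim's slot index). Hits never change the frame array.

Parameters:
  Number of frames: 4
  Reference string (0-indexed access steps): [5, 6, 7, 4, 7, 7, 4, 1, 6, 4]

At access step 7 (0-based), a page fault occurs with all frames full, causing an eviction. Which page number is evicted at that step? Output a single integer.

Step 0: ref 5 -> FAULT, frames=[5,-,-,-]
Step 1: ref 6 -> FAULT, frames=[5,6,-,-]
Step 2: ref 7 -> FAULT, frames=[5,6,7,-]
Step 3: ref 4 -> FAULT, frames=[5,6,7,4]
Step 4: ref 7 -> HIT, frames=[5,6,7,4]
Step 5: ref 7 -> HIT, frames=[5,6,7,4]
Step 6: ref 4 -> HIT, frames=[5,6,7,4]
Step 7: ref 1 -> FAULT, evict 5, frames=[1,6,7,4]
At step 7: evicted page 5

Answer: 5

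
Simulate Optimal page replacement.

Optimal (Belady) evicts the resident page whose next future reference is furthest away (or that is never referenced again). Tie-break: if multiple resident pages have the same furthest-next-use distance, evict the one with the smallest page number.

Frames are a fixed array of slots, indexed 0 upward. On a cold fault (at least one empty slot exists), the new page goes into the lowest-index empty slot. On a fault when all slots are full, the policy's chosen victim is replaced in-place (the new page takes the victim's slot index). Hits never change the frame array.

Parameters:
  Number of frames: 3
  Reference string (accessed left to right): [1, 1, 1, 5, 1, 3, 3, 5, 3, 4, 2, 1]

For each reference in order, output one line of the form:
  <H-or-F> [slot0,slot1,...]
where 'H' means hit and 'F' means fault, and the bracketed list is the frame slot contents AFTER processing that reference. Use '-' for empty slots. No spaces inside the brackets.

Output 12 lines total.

F [1,-,-]
H [1,-,-]
H [1,-,-]
F [1,5,-]
H [1,5,-]
F [1,5,3]
H [1,5,3]
H [1,5,3]
H [1,5,3]
F [1,5,4]
F [1,5,2]
H [1,5,2]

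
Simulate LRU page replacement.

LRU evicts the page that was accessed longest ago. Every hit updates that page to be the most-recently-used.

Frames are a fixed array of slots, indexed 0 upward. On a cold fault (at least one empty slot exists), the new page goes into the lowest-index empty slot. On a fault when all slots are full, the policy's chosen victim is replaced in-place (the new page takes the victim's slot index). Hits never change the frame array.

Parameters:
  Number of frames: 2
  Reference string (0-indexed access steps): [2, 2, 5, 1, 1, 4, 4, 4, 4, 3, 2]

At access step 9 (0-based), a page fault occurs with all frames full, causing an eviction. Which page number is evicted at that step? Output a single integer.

Step 0: ref 2 -> FAULT, frames=[2,-]
Step 1: ref 2 -> HIT, frames=[2,-]
Step 2: ref 5 -> FAULT, frames=[2,5]
Step 3: ref 1 -> FAULT, evict 2, frames=[1,5]
Step 4: ref 1 -> HIT, frames=[1,5]
Step 5: ref 4 -> FAULT, evict 5, frames=[1,4]
Step 6: ref 4 -> HIT, frames=[1,4]
Step 7: ref 4 -> HIT, frames=[1,4]
Step 8: ref 4 -> HIT, frames=[1,4]
Step 9: ref 3 -> FAULT, evict 1, frames=[3,4]
At step 9: evicted page 1

Answer: 1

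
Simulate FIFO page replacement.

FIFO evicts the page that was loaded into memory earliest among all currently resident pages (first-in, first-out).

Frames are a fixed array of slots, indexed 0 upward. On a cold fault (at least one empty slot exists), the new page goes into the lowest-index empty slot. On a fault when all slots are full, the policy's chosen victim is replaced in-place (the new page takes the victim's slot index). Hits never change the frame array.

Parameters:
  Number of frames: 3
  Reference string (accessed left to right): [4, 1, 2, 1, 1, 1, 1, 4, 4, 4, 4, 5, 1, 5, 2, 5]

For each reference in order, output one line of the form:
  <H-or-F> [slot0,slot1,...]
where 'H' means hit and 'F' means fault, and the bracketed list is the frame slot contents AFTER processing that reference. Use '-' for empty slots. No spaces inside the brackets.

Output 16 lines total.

F [4,-,-]
F [4,1,-]
F [4,1,2]
H [4,1,2]
H [4,1,2]
H [4,1,2]
H [4,1,2]
H [4,1,2]
H [4,1,2]
H [4,1,2]
H [4,1,2]
F [5,1,2]
H [5,1,2]
H [5,1,2]
H [5,1,2]
H [5,1,2]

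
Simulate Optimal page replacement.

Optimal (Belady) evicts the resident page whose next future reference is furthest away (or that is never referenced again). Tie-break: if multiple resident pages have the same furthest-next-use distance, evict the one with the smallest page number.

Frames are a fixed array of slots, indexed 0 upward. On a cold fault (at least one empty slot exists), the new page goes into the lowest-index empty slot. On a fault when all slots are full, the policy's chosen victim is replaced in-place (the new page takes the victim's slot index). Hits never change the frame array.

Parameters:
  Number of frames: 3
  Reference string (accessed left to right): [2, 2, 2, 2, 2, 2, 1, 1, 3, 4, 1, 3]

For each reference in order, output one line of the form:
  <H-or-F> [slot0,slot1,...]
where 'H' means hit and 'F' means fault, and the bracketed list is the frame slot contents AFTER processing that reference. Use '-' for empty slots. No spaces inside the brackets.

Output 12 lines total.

F [2,-,-]
H [2,-,-]
H [2,-,-]
H [2,-,-]
H [2,-,-]
H [2,-,-]
F [2,1,-]
H [2,1,-]
F [2,1,3]
F [4,1,3]
H [4,1,3]
H [4,1,3]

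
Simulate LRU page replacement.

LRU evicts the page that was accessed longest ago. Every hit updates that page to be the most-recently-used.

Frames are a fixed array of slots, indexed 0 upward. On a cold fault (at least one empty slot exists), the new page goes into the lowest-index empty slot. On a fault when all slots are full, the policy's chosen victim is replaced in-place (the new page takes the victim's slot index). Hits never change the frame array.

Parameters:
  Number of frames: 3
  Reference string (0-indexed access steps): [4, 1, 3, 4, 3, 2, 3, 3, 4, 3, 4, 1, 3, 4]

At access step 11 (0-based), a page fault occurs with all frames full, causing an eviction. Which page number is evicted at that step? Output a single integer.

Answer: 2

Derivation:
Step 0: ref 4 -> FAULT, frames=[4,-,-]
Step 1: ref 1 -> FAULT, frames=[4,1,-]
Step 2: ref 3 -> FAULT, frames=[4,1,3]
Step 3: ref 4 -> HIT, frames=[4,1,3]
Step 4: ref 3 -> HIT, frames=[4,1,3]
Step 5: ref 2 -> FAULT, evict 1, frames=[4,2,3]
Step 6: ref 3 -> HIT, frames=[4,2,3]
Step 7: ref 3 -> HIT, frames=[4,2,3]
Step 8: ref 4 -> HIT, frames=[4,2,3]
Step 9: ref 3 -> HIT, frames=[4,2,3]
Step 10: ref 4 -> HIT, frames=[4,2,3]
Step 11: ref 1 -> FAULT, evict 2, frames=[4,1,3]
At step 11: evicted page 2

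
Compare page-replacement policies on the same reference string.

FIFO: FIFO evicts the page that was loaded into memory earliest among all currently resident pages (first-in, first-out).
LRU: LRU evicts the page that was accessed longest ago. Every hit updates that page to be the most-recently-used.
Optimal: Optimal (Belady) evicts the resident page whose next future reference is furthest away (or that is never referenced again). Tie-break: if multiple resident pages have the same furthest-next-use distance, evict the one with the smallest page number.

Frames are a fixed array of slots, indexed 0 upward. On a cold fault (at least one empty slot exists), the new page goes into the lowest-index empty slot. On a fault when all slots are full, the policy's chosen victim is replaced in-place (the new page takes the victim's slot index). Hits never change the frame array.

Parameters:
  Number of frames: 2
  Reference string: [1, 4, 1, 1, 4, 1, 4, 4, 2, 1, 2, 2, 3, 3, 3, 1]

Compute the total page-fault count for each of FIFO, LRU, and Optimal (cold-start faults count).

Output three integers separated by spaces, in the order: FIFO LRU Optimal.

--- FIFO ---
  step 0: ref 1 -> FAULT, frames=[1,-] (faults so far: 1)
  step 1: ref 4 -> FAULT, frames=[1,4] (faults so far: 2)
  step 2: ref 1 -> HIT, frames=[1,4] (faults so far: 2)
  step 3: ref 1 -> HIT, frames=[1,4] (faults so far: 2)
  step 4: ref 4 -> HIT, frames=[1,4] (faults so far: 2)
  step 5: ref 1 -> HIT, frames=[1,4] (faults so far: 2)
  step 6: ref 4 -> HIT, frames=[1,4] (faults so far: 2)
  step 7: ref 4 -> HIT, frames=[1,4] (faults so far: 2)
  step 8: ref 2 -> FAULT, evict 1, frames=[2,4] (faults so far: 3)
  step 9: ref 1 -> FAULT, evict 4, frames=[2,1] (faults so far: 4)
  step 10: ref 2 -> HIT, frames=[2,1] (faults so far: 4)
  step 11: ref 2 -> HIT, frames=[2,1] (faults so far: 4)
  step 12: ref 3 -> FAULT, evict 2, frames=[3,1] (faults so far: 5)
  step 13: ref 3 -> HIT, frames=[3,1] (faults so far: 5)
  step 14: ref 3 -> HIT, frames=[3,1] (faults so far: 5)
  step 15: ref 1 -> HIT, frames=[3,1] (faults so far: 5)
  FIFO total faults: 5
--- LRU ---
  step 0: ref 1 -> FAULT, frames=[1,-] (faults so far: 1)
  step 1: ref 4 -> FAULT, frames=[1,4] (faults so far: 2)
  step 2: ref 1 -> HIT, frames=[1,4] (faults so far: 2)
  step 3: ref 1 -> HIT, frames=[1,4] (faults so far: 2)
  step 4: ref 4 -> HIT, frames=[1,4] (faults so far: 2)
  step 5: ref 1 -> HIT, frames=[1,4] (faults so far: 2)
  step 6: ref 4 -> HIT, frames=[1,4] (faults so far: 2)
  step 7: ref 4 -> HIT, frames=[1,4] (faults so far: 2)
  step 8: ref 2 -> FAULT, evict 1, frames=[2,4] (faults so far: 3)
  step 9: ref 1 -> FAULT, evict 4, frames=[2,1] (faults so far: 4)
  step 10: ref 2 -> HIT, frames=[2,1] (faults so far: 4)
  step 11: ref 2 -> HIT, frames=[2,1] (faults so far: 4)
  step 12: ref 3 -> FAULT, evict 1, frames=[2,3] (faults so far: 5)
  step 13: ref 3 -> HIT, frames=[2,3] (faults so far: 5)
  step 14: ref 3 -> HIT, frames=[2,3] (faults so far: 5)
  step 15: ref 1 -> FAULT, evict 2, frames=[1,3] (faults so far: 6)
  LRU total faults: 6
--- Optimal ---
  step 0: ref 1 -> FAULT, frames=[1,-] (faults so far: 1)
  step 1: ref 4 -> FAULT, frames=[1,4] (faults so far: 2)
  step 2: ref 1 -> HIT, frames=[1,4] (faults so far: 2)
  step 3: ref 1 -> HIT, frames=[1,4] (faults so far: 2)
  step 4: ref 4 -> HIT, frames=[1,4] (faults so far: 2)
  step 5: ref 1 -> HIT, frames=[1,4] (faults so far: 2)
  step 6: ref 4 -> HIT, frames=[1,4] (faults so far: 2)
  step 7: ref 4 -> HIT, frames=[1,4] (faults so far: 2)
  step 8: ref 2 -> FAULT, evict 4, frames=[1,2] (faults so far: 3)
  step 9: ref 1 -> HIT, frames=[1,2] (faults so far: 3)
  step 10: ref 2 -> HIT, frames=[1,2] (faults so far: 3)
  step 11: ref 2 -> HIT, frames=[1,2] (faults so far: 3)
  step 12: ref 3 -> FAULT, evict 2, frames=[1,3] (faults so far: 4)
  step 13: ref 3 -> HIT, frames=[1,3] (faults so far: 4)
  step 14: ref 3 -> HIT, frames=[1,3] (faults so far: 4)
  step 15: ref 1 -> HIT, frames=[1,3] (faults so far: 4)
  Optimal total faults: 4

Answer: 5 6 4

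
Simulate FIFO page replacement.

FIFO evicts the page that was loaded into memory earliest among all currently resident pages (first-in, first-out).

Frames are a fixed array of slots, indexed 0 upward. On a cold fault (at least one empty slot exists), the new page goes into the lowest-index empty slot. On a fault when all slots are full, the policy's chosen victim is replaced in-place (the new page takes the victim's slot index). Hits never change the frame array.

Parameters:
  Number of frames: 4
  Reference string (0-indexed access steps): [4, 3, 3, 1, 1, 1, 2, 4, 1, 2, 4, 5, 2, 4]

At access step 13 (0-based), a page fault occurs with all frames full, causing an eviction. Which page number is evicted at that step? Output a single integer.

Answer: 3

Derivation:
Step 0: ref 4 -> FAULT, frames=[4,-,-,-]
Step 1: ref 3 -> FAULT, frames=[4,3,-,-]
Step 2: ref 3 -> HIT, frames=[4,3,-,-]
Step 3: ref 1 -> FAULT, frames=[4,3,1,-]
Step 4: ref 1 -> HIT, frames=[4,3,1,-]
Step 5: ref 1 -> HIT, frames=[4,3,1,-]
Step 6: ref 2 -> FAULT, frames=[4,3,1,2]
Step 7: ref 4 -> HIT, frames=[4,3,1,2]
Step 8: ref 1 -> HIT, frames=[4,3,1,2]
Step 9: ref 2 -> HIT, frames=[4,3,1,2]
Step 10: ref 4 -> HIT, frames=[4,3,1,2]
Step 11: ref 5 -> FAULT, evict 4, frames=[5,3,1,2]
Step 12: ref 2 -> HIT, frames=[5,3,1,2]
Step 13: ref 4 -> FAULT, evict 3, frames=[5,4,1,2]
At step 13: evicted page 3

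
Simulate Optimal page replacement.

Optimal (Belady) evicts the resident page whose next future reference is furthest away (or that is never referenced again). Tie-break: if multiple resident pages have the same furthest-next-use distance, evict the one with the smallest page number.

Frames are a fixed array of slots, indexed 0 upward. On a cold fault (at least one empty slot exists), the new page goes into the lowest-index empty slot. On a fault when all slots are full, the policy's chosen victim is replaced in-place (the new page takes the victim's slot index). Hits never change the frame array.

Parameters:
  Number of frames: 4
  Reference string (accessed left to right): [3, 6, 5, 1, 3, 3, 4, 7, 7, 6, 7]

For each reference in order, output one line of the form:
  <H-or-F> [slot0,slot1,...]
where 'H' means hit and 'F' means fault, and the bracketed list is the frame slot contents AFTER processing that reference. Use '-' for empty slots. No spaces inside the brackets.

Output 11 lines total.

F [3,-,-,-]
F [3,6,-,-]
F [3,6,5,-]
F [3,6,5,1]
H [3,6,5,1]
H [3,6,5,1]
F [3,6,5,4]
F [7,6,5,4]
H [7,6,5,4]
H [7,6,5,4]
H [7,6,5,4]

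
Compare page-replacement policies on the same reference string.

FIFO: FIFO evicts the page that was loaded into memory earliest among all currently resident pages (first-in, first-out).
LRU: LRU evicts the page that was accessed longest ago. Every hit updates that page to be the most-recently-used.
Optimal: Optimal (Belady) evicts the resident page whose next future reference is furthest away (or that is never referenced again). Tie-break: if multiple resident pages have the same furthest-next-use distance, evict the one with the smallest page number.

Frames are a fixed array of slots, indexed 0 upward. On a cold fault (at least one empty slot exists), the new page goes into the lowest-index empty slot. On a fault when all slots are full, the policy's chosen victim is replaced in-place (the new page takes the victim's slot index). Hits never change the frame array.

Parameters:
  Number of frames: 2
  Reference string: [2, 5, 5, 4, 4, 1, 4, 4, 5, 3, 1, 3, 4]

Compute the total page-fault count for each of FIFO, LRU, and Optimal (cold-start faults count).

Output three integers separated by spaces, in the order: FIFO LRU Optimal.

--- FIFO ---
  step 0: ref 2 -> FAULT, frames=[2,-] (faults so far: 1)
  step 1: ref 5 -> FAULT, frames=[2,5] (faults so far: 2)
  step 2: ref 5 -> HIT, frames=[2,5] (faults so far: 2)
  step 3: ref 4 -> FAULT, evict 2, frames=[4,5] (faults so far: 3)
  step 4: ref 4 -> HIT, frames=[4,5] (faults so far: 3)
  step 5: ref 1 -> FAULT, evict 5, frames=[4,1] (faults so far: 4)
  step 6: ref 4 -> HIT, frames=[4,1] (faults so far: 4)
  step 7: ref 4 -> HIT, frames=[4,1] (faults so far: 4)
  step 8: ref 5 -> FAULT, evict 4, frames=[5,1] (faults so far: 5)
  step 9: ref 3 -> FAULT, evict 1, frames=[5,3] (faults so far: 6)
  step 10: ref 1 -> FAULT, evict 5, frames=[1,3] (faults so far: 7)
  step 11: ref 3 -> HIT, frames=[1,3] (faults so far: 7)
  step 12: ref 4 -> FAULT, evict 3, frames=[1,4] (faults so far: 8)
  FIFO total faults: 8
--- LRU ---
  step 0: ref 2 -> FAULT, frames=[2,-] (faults so far: 1)
  step 1: ref 5 -> FAULT, frames=[2,5] (faults so far: 2)
  step 2: ref 5 -> HIT, frames=[2,5] (faults so far: 2)
  step 3: ref 4 -> FAULT, evict 2, frames=[4,5] (faults so far: 3)
  step 4: ref 4 -> HIT, frames=[4,5] (faults so far: 3)
  step 5: ref 1 -> FAULT, evict 5, frames=[4,1] (faults so far: 4)
  step 6: ref 4 -> HIT, frames=[4,1] (faults so far: 4)
  step 7: ref 4 -> HIT, frames=[4,1] (faults so far: 4)
  step 8: ref 5 -> FAULT, evict 1, frames=[4,5] (faults so far: 5)
  step 9: ref 3 -> FAULT, evict 4, frames=[3,5] (faults so far: 6)
  step 10: ref 1 -> FAULT, evict 5, frames=[3,1] (faults so far: 7)
  step 11: ref 3 -> HIT, frames=[3,1] (faults so far: 7)
  step 12: ref 4 -> FAULT, evict 1, frames=[3,4] (faults so far: 8)
  LRU total faults: 8
--- Optimal ---
  step 0: ref 2 -> FAULT, frames=[2,-] (faults so far: 1)
  step 1: ref 5 -> FAULT, frames=[2,5] (faults so far: 2)
  step 2: ref 5 -> HIT, frames=[2,5] (faults so far: 2)
  step 3: ref 4 -> FAULT, evict 2, frames=[4,5] (faults so far: 3)
  step 4: ref 4 -> HIT, frames=[4,5] (faults so far: 3)
  step 5: ref 1 -> FAULT, evict 5, frames=[4,1] (faults so far: 4)
  step 6: ref 4 -> HIT, frames=[4,1] (faults so far: 4)
  step 7: ref 4 -> HIT, frames=[4,1] (faults so far: 4)
  step 8: ref 5 -> FAULT, evict 4, frames=[5,1] (faults so far: 5)
  step 9: ref 3 -> FAULT, evict 5, frames=[3,1] (faults so far: 6)
  step 10: ref 1 -> HIT, frames=[3,1] (faults so far: 6)
  step 11: ref 3 -> HIT, frames=[3,1] (faults so far: 6)
  step 12: ref 4 -> FAULT, evict 1, frames=[3,4] (faults so far: 7)
  Optimal total faults: 7

Answer: 8 8 7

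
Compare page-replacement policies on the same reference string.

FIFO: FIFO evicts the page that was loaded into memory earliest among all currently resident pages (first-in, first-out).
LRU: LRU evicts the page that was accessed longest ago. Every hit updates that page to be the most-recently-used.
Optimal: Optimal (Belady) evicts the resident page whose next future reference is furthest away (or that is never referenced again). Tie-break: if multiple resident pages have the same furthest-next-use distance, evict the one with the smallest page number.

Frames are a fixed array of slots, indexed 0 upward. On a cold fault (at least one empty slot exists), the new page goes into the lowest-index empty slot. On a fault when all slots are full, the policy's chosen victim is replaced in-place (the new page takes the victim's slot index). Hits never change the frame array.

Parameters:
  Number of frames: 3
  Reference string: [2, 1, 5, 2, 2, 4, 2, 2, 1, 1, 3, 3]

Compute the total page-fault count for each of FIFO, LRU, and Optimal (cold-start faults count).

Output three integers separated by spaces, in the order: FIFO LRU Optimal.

--- FIFO ---
  step 0: ref 2 -> FAULT, frames=[2,-,-] (faults so far: 1)
  step 1: ref 1 -> FAULT, frames=[2,1,-] (faults so far: 2)
  step 2: ref 5 -> FAULT, frames=[2,1,5] (faults so far: 3)
  step 3: ref 2 -> HIT, frames=[2,1,5] (faults so far: 3)
  step 4: ref 2 -> HIT, frames=[2,1,5] (faults so far: 3)
  step 5: ref 4 -> FAULT, evict 2, frames=[4,1,5] (faults so far: 4)
  step 6: ref 2 -> FAULT, evict 1, frames=[4,2,5] (faults so far: 5)
  step 7: ref 2 -> HIT, frames=[4,2,5] (faults so far: 5)
  step 8: ref 1 -> FAULT, evict 5, frames=[4,2,1] (faults so far: 6)
  step 9: ref 1 -> HIT, frames=[4,2,1] (faults so far: 6)
  step 10: ref 3 -> FAULT, evict 4, frames=[3,2,1] (faults so far: 7)
  step 11: ref 3 -> HIT, frames=[3,2,1] (faults so far: 7)
  FIFO total faults: 7
--- LRU ---
  step 0: ref 2 -> FAULT, frames=[2,-,-] (faults so far: 1)
  step 1: ref 1 -> FAULT, frames=[2,1,-] (faults so far: 2)
  step 2: ref 5 -> FAULT, frames=[2,1,5] (faults so far: 3)
  step 3: ref 2 -> HIT, frames=[2,1,5] (faults so far: 3)
  step 4: ref 2 -> HIT, frames=[2,1,5] (faults so far: 3)
  step 5: ref 4 -> FAULT, evict 1, frames=[2,4,5] (faults so far: 4)
  step 6: ref 2 -> HIT, frames=[2,4,5] (faults so far: 4)
  step 7: ref 2 -> HIT, frames=[2,4,5] (faults so far: 4)
  step 8: ref 1 -> FAULT, evict 5, frames=[2,4,1] (faults so far: 5)
  step 9: ref 1 -> HIT, frames=[2,4,1] (faults so far: 5)
  step 10: ref 3 -> FAULT, evict 4, frames=[2,3,1] (faults so far: 6)
  step 11: ref 3 -> HIT, frames=[2,3,1] (faults so far: 6)
  LRU total faults: 6
--- Optimal ---
  step 0: ref 2 -> FAULT, frames=[2,-,-] (faults so far: 1)
  step 1: ref 1 -> FAULT, frames=[2,1,-] (faults so far: 2)
  step 2: ref 5 -> FAULT, frames=[2,1,5] (faults so far: 3)
  step 3: ref 2 -> HIT, frames=[2,1,5] (faults so far: 3)
  step 4: ref 2 -> HIT, frames=[2,1,5] (faults so far: 3)
  step 5: ref 4 -> FAULT, evict 5, frames=[2,1,4] (faults so far: 4)
  step 6: ref 2 -> HIT, frames=[2,1,4] (faults so far: 4)
  step 7: ref 2 -> HIT, frames=[2,1,4] (faults so far: 4)
  step 8: ref 1 -> HIT, frames=[2,1,4] (faults so far: 4)
  step 9: ref 1 -> HIT, frames=[2,1,4] (faults so far: 4)
  step 10: ref 3 -> FAULT, evict 1, frames=[2,3,4] (faults so far: 5)
  step 11: ref 3 -> HIT, frames=[2,3,4] (faults so far: 5)
  Optimal total faults: 5

Answer: 7 6 5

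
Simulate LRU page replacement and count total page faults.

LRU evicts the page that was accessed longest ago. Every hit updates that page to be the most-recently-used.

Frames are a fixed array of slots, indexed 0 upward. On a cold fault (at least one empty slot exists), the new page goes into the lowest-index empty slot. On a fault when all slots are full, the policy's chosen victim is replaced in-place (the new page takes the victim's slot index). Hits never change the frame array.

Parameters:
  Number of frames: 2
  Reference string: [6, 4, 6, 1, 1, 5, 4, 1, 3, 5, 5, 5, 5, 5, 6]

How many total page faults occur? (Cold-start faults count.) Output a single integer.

Step 0: ref 6 → FAULT, frames=[6,-]
Step 1: ref 4 → FAULT, frames=[6,4]
Step 2: ref 6 → HIT, frames=[6,4]
Step 3: ref 1 → FAULT (evict 4), frames=[6,1]
Step 4: ref 1 → HIT, frames=[6,1]
Step 5: ref 5 → FAULT (evict 6), frames=[5,1]
Step 6: ref 4 → FAULT (evict 1), frames=[5,4]
Step 7: ref 1 → FAULT (evict 5), frames=[1,4]
Step 8: ref 3 → FAULT (evict 4), frames=[1,3]
Step 9: ref 5 → FAULT (evict 1), frames=[5,3]
Step 10: ref 5 → HIT, frames=[5,3]
Step 11: ref 5 → HIT, frames=[5,3]
Step 12: ref 5 → HIT, frames=[5,3]
Step 13: ref 5 → HIT, frames=[5,3]
Step 14: ref 6 → FAULT (evict 3), frames=[5,6]
Total faults: 9

Answer: 9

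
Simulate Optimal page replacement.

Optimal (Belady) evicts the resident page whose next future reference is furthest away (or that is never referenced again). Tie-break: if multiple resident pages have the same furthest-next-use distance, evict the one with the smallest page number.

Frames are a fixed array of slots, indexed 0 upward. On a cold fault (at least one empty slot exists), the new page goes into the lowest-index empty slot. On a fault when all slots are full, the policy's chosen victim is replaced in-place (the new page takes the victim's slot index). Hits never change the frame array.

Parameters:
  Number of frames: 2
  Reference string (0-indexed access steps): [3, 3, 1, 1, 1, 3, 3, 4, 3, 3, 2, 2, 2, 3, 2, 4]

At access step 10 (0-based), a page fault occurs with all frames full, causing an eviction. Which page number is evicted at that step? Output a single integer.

Step 0: ref 3 -> FAULT, frames=[3,-]
Step 1: ref 3 -> HIT, frames=[3,-]
Step 2: ref 1 -> FAULT, frames=[3,1]
Step 3: ref 1 -> HIT, frames=[3,1]
Step 4: ref 1 -> HIT, frames=[3,1]
Step 5: ref 3 -> HIT, frames=[3,1]
Step 6: ref 3 -> HIT, frames=[3,1]
Step 7: ref 4 -> FAULT, evict 1, frames=[3,4]
Step 8: ref 3 -> HIT, frames=[3,4]
Step 9: ref 3 -> HIT, frames=[3,4]
Step 10: ref 2 -> FAULT, evict 4, frames=[3,2]
At step 10: evicted page 4

Answer: 4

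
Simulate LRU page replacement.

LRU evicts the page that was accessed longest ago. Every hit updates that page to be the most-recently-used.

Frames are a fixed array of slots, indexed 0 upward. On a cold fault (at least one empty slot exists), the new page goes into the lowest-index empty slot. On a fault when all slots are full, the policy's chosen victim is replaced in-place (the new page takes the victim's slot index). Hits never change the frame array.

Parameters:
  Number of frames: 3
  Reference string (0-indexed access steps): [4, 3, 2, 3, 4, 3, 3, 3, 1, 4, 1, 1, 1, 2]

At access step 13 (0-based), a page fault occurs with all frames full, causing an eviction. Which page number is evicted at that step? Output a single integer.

Step 0: ref 4 -> FAULT, frames=[4,-,-]
Step 1: ref 3 -> FAULT, frames=[4,3,-]
Step 2: ref 2 -> FAULT, frames=[4,3,2]
Step 3: ref 3 -> HIT, frames=[4,3,2]
Step 4: ref 4 -> HIT, frames=[4,3,2]
Step 5: ref 3 -> HIT, frames=[4,3,2]
Step 6: ref 3 -> HIT, frames=[4,3,2]
Step 7: ref 3 -> HIT, frames=[4,3,2]
Step 8: ref 1 -> FAULT, evict 2, frames=[4,3,1]
Step 9: ref 4 -> HIT, frames=[4,3,1]
Step 10: ref 1 -> HIT, frames=[4,3,1]
Step 11: ref 1 -> HIT, frames=[4,3,1]
Step 12: ref 1 -> HIT, frames=[4,3,1]
Step 13: ref 2 -> FAULT, evict 3, frames=[4,2,1]
At step 13: evicted page 3

Answer: 3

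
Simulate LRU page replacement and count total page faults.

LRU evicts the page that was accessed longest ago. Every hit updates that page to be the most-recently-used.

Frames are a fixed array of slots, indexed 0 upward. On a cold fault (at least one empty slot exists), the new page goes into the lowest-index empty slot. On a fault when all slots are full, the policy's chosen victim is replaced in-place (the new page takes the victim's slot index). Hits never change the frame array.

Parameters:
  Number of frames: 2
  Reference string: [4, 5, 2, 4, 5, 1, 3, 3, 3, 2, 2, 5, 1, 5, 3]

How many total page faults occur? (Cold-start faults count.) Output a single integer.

Step 0: ref 4 → FAULT, frames=[4,-]
Step 1: ref 5 → FAULT, frames=[4,5]
Step 2: ref 2 → FAULT (evict 4), frames=[2,5]
Step 3: ref 4 → FAULT (evict 5), frames=[2,4]
Step 4: ref 5 → FAULT (evict 2), frames=[5,4]
Step 5: ref 1 → FAULT (evict 4), frames=[5,1]
Step 6: ref 3 → FAULT (evict 5), frames=[3,1]
Step 7: ref 3 → HIT, frames=[3,1]
Step 8: ref 3 → HIT, frames=[3,1]
Step 9: ref 2 → FAULT (evict 1), frames=[3,2]
Step 10: ref 2 → HIT, frames=[3,2]
Step 11: ref 5 → FAULT (evict 3), frames=[5,2]
Step 12: ref 1 → FAULT (evict 2), frames=[5,1]
Step 13: ref 5 → HIT, frames=[5,1]
Step 14: ref 3 → FAULT (evict 1), frames=[5,3]
Total faults: 11

Answer: 11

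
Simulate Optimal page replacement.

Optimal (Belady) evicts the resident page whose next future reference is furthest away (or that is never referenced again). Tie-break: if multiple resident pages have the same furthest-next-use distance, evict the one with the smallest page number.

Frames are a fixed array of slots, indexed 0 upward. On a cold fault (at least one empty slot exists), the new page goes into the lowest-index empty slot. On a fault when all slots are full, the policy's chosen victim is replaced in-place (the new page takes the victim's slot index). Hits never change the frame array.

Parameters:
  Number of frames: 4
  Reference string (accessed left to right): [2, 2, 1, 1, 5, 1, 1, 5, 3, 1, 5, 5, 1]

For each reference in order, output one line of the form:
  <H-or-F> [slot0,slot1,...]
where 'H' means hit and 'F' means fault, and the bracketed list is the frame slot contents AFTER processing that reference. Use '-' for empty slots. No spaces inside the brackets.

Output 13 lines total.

F [2,-,-,-]
H [2,-,-,-]
F [2,1,-,-]
H [2,1,-,-]
F [2,1,5,-]
H [2,1,5,-]
H [2,1,5,-]
H [2,1,5,-]
F [2,1,5,3]
H [2,1,5,3]
H [2,1,5,3]
H [2,1,5,3]
H [2,1,5,3]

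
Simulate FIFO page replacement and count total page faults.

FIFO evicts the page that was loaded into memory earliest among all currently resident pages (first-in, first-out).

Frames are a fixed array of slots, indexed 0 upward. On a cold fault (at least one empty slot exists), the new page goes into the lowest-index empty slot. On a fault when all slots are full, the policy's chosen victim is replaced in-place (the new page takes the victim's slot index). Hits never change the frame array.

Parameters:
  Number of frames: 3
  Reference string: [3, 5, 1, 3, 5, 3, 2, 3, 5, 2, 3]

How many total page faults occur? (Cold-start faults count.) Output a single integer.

Answer: 6

Derivation:
Step 0: ref 3 → FAULT, frames=[3,-,-]
Step 1: ref 5 → FAULT, frames=[3,5,-]
Step 2: ref 1 → FAULT, frames=[3,5,1]
Step 3: ref 3 → HIT, frames=[3,5,1]
Step 4: ref 5 → HIT, frames=[3,5,1]
Step 5: ref 3 → HIT, frames=[3,5,1]
Step 6: ref 2 → FAULT (evict 3), frames=[2,5,1]
Step 7: ref 3 → FAULT (evict 5), frames=[2,3,1]
Step 8: ref 5 → FAULT (evict 1), frames=[2,3,5]
Step 9: ref 2 → HIT, frames=[2,3,5]
Step 10: ref 3 → HIT, frames=[2,3,5]
Total faults: 6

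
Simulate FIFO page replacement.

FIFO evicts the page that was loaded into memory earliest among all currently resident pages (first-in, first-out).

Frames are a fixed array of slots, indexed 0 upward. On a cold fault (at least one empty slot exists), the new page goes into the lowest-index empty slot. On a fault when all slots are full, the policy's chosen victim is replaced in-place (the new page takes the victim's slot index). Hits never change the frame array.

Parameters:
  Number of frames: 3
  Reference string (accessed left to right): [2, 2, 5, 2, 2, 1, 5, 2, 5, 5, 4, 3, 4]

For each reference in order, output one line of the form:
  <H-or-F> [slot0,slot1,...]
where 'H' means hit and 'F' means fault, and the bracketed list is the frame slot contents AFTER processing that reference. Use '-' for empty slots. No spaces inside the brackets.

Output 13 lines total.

F [2,-,-]
H [2,-,-]
F [2,5,-]
H [2,5,-]
H [2,5,-]
F [2,5,1]
H [2,5,1]
H [2,5,1]
H [2,5,1]
H [2,5,1]
F [4,5,1]
F [4,3,1]
H [4,3,1]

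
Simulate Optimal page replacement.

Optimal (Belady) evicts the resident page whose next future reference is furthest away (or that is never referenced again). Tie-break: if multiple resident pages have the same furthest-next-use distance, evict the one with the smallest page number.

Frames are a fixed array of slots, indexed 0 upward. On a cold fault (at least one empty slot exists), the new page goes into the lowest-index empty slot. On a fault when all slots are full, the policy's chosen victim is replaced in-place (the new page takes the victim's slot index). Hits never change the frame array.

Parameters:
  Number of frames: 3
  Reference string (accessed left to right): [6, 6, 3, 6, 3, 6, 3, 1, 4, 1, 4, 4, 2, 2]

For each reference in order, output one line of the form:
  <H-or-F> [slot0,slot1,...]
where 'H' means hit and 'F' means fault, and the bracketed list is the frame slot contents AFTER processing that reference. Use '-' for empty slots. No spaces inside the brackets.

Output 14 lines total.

F [6,-,-]
H [6,-,-]
F [6,3,-]
H [6,3,-]
H [6,3,-]
H [6,3,-]
H [6,3,-]
F [6,3,1]
F [6,4,1]
H [6,4,1]
H [6,4,1]
H [6,4,1]
F [6,4,2]
H [6,4,2]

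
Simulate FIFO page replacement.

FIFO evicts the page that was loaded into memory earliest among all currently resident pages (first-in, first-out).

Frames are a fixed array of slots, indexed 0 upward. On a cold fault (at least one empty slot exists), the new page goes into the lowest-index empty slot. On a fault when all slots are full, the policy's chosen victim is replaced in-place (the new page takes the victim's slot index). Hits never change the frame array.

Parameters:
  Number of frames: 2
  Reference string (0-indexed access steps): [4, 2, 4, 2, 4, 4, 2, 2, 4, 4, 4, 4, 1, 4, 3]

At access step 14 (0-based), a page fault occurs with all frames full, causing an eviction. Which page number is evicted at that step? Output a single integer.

Answer: 1

Derivation:
Step 0: ref 4 -> FAULT, frames=[4,-]
Step 1: ref 2 -> FAULT, frames=[4,2]
Step 2: ref 4 -> HIT, frames=[4,2]
Step 3: ref 2 -> HIT, frames=[4,2]
Step 4: ref 4 -> HIT, frames=[4,2]
Step 5: ref 4 -> HIT, frames=[4,2]
Step 6: ref 2 -> HIT, frames=[4,2]
Step 7: ref 2 -> HIT, frames=[4,2]
Step 8: ref 4 -> HIT, frames=[4,2]
Step 9: ref 4 -> HIT, frames=[4,2]
Step 10: ref 4 -> HIT, frames=[4,2]
Step 11: ref 4 -> HIT, frames=[4,2]
Step 12: ref 1 -> FAULT, evict 4, frames=[1,2]
Step 13: ref 4 -> FAULT, evict 2, frames=[1,4]
Step 14: ref 3 -> FAULT, evict 1, frames=[3,4]
At step 14: evicted page 1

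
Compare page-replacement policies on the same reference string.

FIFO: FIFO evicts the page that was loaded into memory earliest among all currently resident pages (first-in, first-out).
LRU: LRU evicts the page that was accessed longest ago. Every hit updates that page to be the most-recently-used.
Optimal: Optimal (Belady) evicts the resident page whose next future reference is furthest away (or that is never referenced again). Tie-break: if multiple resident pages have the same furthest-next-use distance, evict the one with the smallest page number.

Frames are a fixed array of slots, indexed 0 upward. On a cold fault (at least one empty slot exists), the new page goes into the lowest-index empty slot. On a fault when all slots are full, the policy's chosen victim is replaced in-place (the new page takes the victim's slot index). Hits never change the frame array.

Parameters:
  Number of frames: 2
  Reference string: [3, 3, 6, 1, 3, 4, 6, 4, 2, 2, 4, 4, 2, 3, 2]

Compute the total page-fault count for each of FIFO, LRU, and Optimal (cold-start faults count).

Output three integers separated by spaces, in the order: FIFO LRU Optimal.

--- FIFO ---
  step 0: ref 3 -> FAULT, frames=[3,-] (faults so far: 1)
  step 1: ref 3 -> HIT, frames=[3,-] (faults so far: 1)
  step 2: ref 6 -> FAULT, frames=[3,6] (faults so far: 2)
  step 3: ref 1 -> FAULT, evict 3, frames=[1,6] (faults so far: 3)
  step 4: ref 3 -> FAULT, evict 6, frames=[1,3] (faults so far: 4)
  step 5: ref 4 -> FAULT, evict 1, frames=[4,3] (faults so far: 5)
  step 6: ref 6 -> FAULT, evict 3, frames=[4,6] (faults so far: 6)
  step 7: ref 4 -> HIT, frames=[4,6] (faults so far: 6)
  step 8: ref 2 -> FAULT, evict 4, frames=[2,6] (faults so far: 7)
  step 9: ref 2 -> HIT, frames=[2,6] (faults so far: 7)
  step 10: ref 4 -> FAULT, evict 6, frames=[2,4] (faults so far: 8)
  step 11: ref 4 -> HIT, frames=[2,4] (faults so far: 8)
  step 12: ref 2 -> HIT, frames=[2,4] (faults so far: 8)
  step 13: ref 3 -> FAULT, evict 2, frames=[3,4] (faults so far: 9)
  step 14: ref 2 -> FAULT, evict 4, frames=[3,2] (faults so far: 10)
  FIFO total faults: 10
--- LRU ---
  step 0: ref 3 -> FAULT, frames=[3,-] (faults so far: 1)
  step 1: ref 3 -> HIT, frames=[3,-] (faults so far: 1)
  step 2: ref 6 -> FAULT, frames=[3,6] (faults so far: 2)
  step 3: ref 1 -> FAULT, evict 3, frames=[1,6] (faults so far: 3)
  step 4: ref 3 -> FAULT, evict 6, frames=[1,3] (faults so far: 4)
  step 5: ref 4 -> FAULT, evict 1, frames=[4,3] (faults so far: 5)
  step 6: ref 6 -> FAULT, evict 3, frames=[4,6] (faults so far: 6)
  step 7: ref 4 -> HIT, frames=[4,6] (faults so far: 6)
  step 8: ref 2 -> FAULT, evict 6, frames=[4,2] (faults so far: 7)
  step 9: ref 2 -> HIT, frames=[4,2] (faults so far: 7)
  step 10: ref 4 -> HIT, frames=[4,2] (faults so far: 7)
  step 11: ref 4 -> HIT, frames=[4,2] (faults so far: 7)
  step 12: ref 2 -> HIT, frames=[4,2] (faults so far: 7)
  step 13: ref 3 -> FAULT, evict 4, frames=[3,2] (faults so far: 8)
  step 14: ref 2 -> HIT, frames=[3,2] (faults so far: 8)
  LRU total faults: 8
--- Optimal ---
  step 0: ref 3 -> FAULT, frames=[3,-] (faults so far: 1)
  step 1: ref 3 -> HIT, frames=[3,-] (faults so far: 1)
  step 2: ref 6 -> FAULT, frames=[3,6] (faults so far: 2)
  step 3: ref 1 -> FAULT, evict 6, frames=[3,1] (faults so far: 3)
  step 4: ref 3 -> HIT, frames=[3,1] (faults so far: 3)
  step 5: ref 4 -> FAULT, evict 1, frames=[3,4] (faults so far: 4)
  step 6: ref 6 -> FAULT, evict 3, frames=[6,4] (faults so far: 5)
  step 7: ref 4 -> HIT, frames=[6,4] (faults so far: 5)
  step 8: ref 2 -> FAULT, evict 6, frames=[2,4] (faults so far: 6)
  step 9: ref 2 -> HIT, frames=[2,4] (faults so far: 6)
  step 10: ref 4 -> HIT, frames=[2,4] (faults so far: 6)
  step 11: ref 4 -> HIT, frames=[2,4] (faults so far: 6)
  step 12: ref 2 -> HIT, frames=[2,4] (faults so far: 6)
  step 13: ref 3 -> FAULT, evict 4, frames=[2,3] (faults so far: 7)
  step 14: ref 2 -> HIT, frames=[2,3] (faults so far: 7)
  Optimal total faults: 7

Answer: 10 8 7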